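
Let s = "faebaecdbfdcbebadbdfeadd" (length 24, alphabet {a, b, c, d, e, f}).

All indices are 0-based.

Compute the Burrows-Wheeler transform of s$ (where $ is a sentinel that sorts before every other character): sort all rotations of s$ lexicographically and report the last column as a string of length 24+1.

rank  rotation                   last
    0  $faebaecdbfdcbebadbdfeadd  d
    1  adbdfeadd$faebaecdbfdcbeb  b
    2  add$faebaecdbfdcbebadbdfe  e
    3  aebaecdbfdcbebadbdfeadd$f  f
    4  aecdbfdcbebadbdfeadd$faeb  b
    5  badbdfeadd$faebaecdbfdcbe  e
    6  baecdbfdcbebadbdfeadd$fae  e
    7  bdfeadd$faebaecdbfdcbebad  d
    8  bebadbdfeadd$faebaecdbfdc  c
    9  bfdcbebadbdfeadd$faebaecd  d
   10  cbebadbdfeadd$faebaecdbfd  d
   11  cdbfdcbebadbdfeadd$faebae  e
   12  d$faebaecdbfdcbebadbdfead  d
   13  dbdfeadd$faebaecdbfdcbeba  a
   14  dbfdcbebadbdfeadd$faebaec  c
   15  dcbebadbdfeadd$faebaecdbf  f
   16  dd$faebaecdbfdcbebadbdfea  a
   17  dfeadd$faebaecdbfdcbebadb  b
   18  eadd$faebaecdbfdcbebadbdf  f
   19  ebadbdfeadd$faebaecdbfdcb  b
   20  ebaecdbfdcbebadbdfeadd$fa  a
   21  ecdbfdcbebadbdfeadd$faeba  a
   22  faebaecdbfdcbebadbdfeadd$  $
   23  fdcbebadbdfeadd$faebaecdb  b
   24  feadd$faebaecdbfdcbebadbd  d

dbefbeedcddedacfabfbaa$bd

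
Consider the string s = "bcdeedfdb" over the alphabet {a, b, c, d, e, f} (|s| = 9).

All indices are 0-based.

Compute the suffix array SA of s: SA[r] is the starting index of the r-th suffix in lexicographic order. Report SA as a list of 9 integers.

[8, 0, 1, 7, 2, 5, 4, 3, 6]

sorted suffixes:
  #0 SA[0]=8  'b'
  #1 SA[1]=0  'bcdeedfdb'
  #2 SA[2]=1  'cdeedfdb'
  #3 SA[3]=7  'db'
  #4 SA[4]=2  'deedfdb'
  #5 SA[5]=5  'dfdb'
  #6 SA[6]=4  'edfdb'
  #7 SA[7]=3  'eedfdb'
  #8 SA[8]=6  'fdb'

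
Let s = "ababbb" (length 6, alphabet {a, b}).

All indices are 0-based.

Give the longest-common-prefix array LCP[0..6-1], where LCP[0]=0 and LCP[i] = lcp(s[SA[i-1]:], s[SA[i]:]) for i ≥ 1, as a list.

rank→(start, suffix):
  0 → (0, 'ababbb')
  1 → (2, 'abbb')
  2 → (5, 'b')
  3 → (1, 'babbb')
  4 → (4, 'bb')
  5 → (3, 'bbb')

SA = [0, 2, 5, 1, 4, 3]
i: (SA[i-1],SA[i]) lcp shared
  1: (0,2) 2 'ab'
  2: (2,5) 0 ''
  3: (5,1) 1 'b'
  4: (1,4) 1 'b'
  5: (4,3) 2 'bb'

[0, 2, 0, 1, 1, 2]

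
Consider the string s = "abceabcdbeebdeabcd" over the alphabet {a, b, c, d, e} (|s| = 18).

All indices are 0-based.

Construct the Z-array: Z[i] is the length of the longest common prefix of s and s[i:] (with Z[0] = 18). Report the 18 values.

Z[0]=18
i=1: i≥r, start 0; Z[1]=0
i=2: i≥r, start 0; Z[2]=0
i=3: i≥r, start 0; Z[3]=0
i=4: i≥r, start 0; Z[4]=3 scan→box=[4,7)
i=5: min(r-i=2, Z[1]=0)=0; Z[5]=0
i=6: min(r-i=1, Z[2]=0)=0; Z[6]=0
i=7: i≥r, start 0; Z[7]=0
i=8: i≥r, start 0; Z[8]=0
i=9: i≥r, start 0; Z[9]=0
i=10: i≥r, start 0; Z[10]=0
i=11: i≥r, start 0; Z[11]=0
i=12: i≥r, start 0; Z[12]=0
i=13: i≥r, start 0; Z[13]=0
i=14: i≥r, start 0; Z[14]=3 scan→box=[14,17)
i=15: min(r-i=2, Z[1]=0)=0; Z[15]=0
i=16: min(r-i=1, Z[2]=0)=0; Z[16]=0
i=17: i≥r, start 0; Z[17]=0

[18, 0, 0, 0, 3, 0, 0, 0, 0, 0, 0, 0, 0, 0, 3, 0, 0, 0]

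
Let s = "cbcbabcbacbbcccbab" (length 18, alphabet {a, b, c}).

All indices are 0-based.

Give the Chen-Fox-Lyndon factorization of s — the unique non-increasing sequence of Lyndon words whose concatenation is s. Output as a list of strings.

["c", "bc", "b", "abcbacbbcccb", "ab"]

emit factor 1: 'c' (i=0, period=1)
emit factor 2: 'bc' (i=1, period=2)
emit factor 3: 'b' (i=3, period=1)
emit factor 4: 'abcbacbbcccb' (i=4, period=12)
emit factor 5: 'ab' (i=16, period=2)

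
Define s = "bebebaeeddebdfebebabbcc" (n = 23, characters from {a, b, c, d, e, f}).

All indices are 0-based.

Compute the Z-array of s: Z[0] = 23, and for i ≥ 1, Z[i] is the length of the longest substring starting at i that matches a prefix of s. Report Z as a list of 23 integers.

Z[0]=23
i=1: i≥r, start 0; Z[1]=0
i=2: i≥r, start 0; Z[2]=3 scan→box=[2,5)
i=3: min(r-i=2, Z[1]=0)=0; Z[3]=0
i=4: min(r-i=1, Z[2]=3)=1; Z[4]=1
i=5: i≥r, start 0; Z[5]=0
i=6: i≥r, start 0; Z[6]=0
i=7: i≥r, start 0; Z[7]=0
i=8: i≥r, start 0; Z[8]=0
i=9: i≥r, start 0; Z[9]=0
i=10: i≥r, start 0; Z[10]=0
i=11: i≥r, start 0; Z[11]=1 scan→box=[11,12)
i=12: i≥r, start 0; Z[12]=0
i=13: i≥r, start 0; Z[13]=0
i=14: i≥r, start 0; Z[14]=0
i=15: i≥r, start 0; Z[15]=3 scan→box=[15,18)
i=16: min(r-i=2, Z[1]=0)=0; Z[16]=0
i=17: min(r-i=1, Z[2]=3)=1; Z[17]=1
i=18: i≥r, start 0; Z[18]=0
i=19: i≥r, start 0; Z[19]=1 scan→box=[19,20)
i=20: i≥r, start 0; Z[20]=1 scan→box=[20,21)
i=21: i≥r, start 0; Z[21]=0
i=22: i≥r, start 0; Z[22]=0

[23, 0, 3, 0, 1, 0, 0, 0, 0, 0, 0, 1, 0, 0, 0, 3, 0, 1, 0, 1, 1, 0, 0]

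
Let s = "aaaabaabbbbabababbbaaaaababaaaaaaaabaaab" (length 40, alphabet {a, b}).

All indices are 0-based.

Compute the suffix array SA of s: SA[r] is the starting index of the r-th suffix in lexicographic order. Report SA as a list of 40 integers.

[27, 28, 29, 30, 19, 31, 0, 20, 36, 32, 1, 21, 37, 33, 2, 22, 5, 38, 25, 34, 3, 23, 11, 13, 15, 6, 39, 26, 18, 35, 4, 24, 10, 12, 14, 17, 9, 16, 8, 7]

rank | idx | suffix
   0 |  27 | aaaaaaaabaaab
   1 |  28 | aaaaaaabaaab
   2 |  29 | aaaaaabaaab
   3 |  30 | aaaaabaaab
   4 |  19 | aaaaababaaaaaaaabaaab
   5 |  31 | aaaabaaab
   6 |   0 | aaaabaabbbbabababbbaaaaababaaaaaaaabaaab
   7 |  20 | aaaababaaaaaaaabaaab
   8 |  36 | aaab
   9 |  32 | aaabaaab
  10 |   1 | aaabaabbbbabababbbaaaaababaaaaaaaabaaab
  11 |  21 | aaababaaaaaaaabaaab
  12 |  37 | aab
  13 |  33 | aabaaab
  14 |   2 | aabaabbbbabababbbaaaaababaaaaaaaabaaab
  15 |  22 | aababaaaaaaaabaaab
  16 |   5 | aabbbbabababbbaaaaababaaaaaaaabaaab
  17 |  38 | ab
  18 |  25 | abaaaaaaaabaaab
  19 |  34 | abaaab
  20 |   3 | abaabbbbabababbbaaaaababaaaaaaaabaaab
  21 |  23 | ababaaaaaaaabaaab
  22 |  11 | abababbbaaaaababaaaaaaaabaaab
  23 |  13 | ababbbaaaaababaaaaaaaabaaab
  24 |  15 | abbbaaaaababaaaaaaaabaaab
  25 |   6 | abbbbabababbbaaaaababaaaaaaaabaaab
  26 |  39 | b
  27 |  26 | baaaaaaaabaaab
  28 |  18 | baaaaababaaaaaaaabaaab
  29 |  35 | baaab
  30 |   4 | baabbbbabababbbaaaaababaaaaaaaabaaab
  31 |  24 | babaaaaaaaabaaab
  32 |  10 | babababbbaaaaababaaaaaaaabaaab
  33 |  12 | bababbbaaaaababaaaaaaaabaaab
  34 |  14 | babbbaaaaababaaaaaaaabaaab
  35 |  17 | bbaaaaababaaaaaaaabaaab
  36 |   9 | bbabababbbaaaaababaaaaaaaabaaab
  37 |  16 | bbbaaaaababaaaaaaaabaaab
  38 |   8 | bbbabababbbaaaaababaaaaaaaabaaab
  39 |   7 | bbbbabababbbaaaaababaaaaaaaabaaab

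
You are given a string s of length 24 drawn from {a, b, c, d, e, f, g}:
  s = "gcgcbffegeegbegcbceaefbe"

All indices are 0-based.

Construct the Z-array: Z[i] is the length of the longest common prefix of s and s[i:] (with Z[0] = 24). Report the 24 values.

Z[0]=24
i=1: fresh scan; Z[1]=0
i=2: fresh scan; Z[2]=2 extend→box=[2,4)
i=3: min(r-i=1, Z[1]=0)=0; Z[3]=0
i=4: fresh scan; Z[4]=0
i=5: fresh scan; Z[5]=0
i=6: fresh scan; Z[6]=0
i=7: fresh scan; Z[7]=0
i=8: fresh scan; Z[8]=1 extend→box=[8,9)
i=9: fresh scan; Z[9]=0
i=10: fresh scan; Z[10]=0
i=11: fresh scan; Z[11]=1 extend→box=[11,12)
i=12: fresh scan; Z[12]=0
i=13: fresh scan; Z[13]=0
i=14: fresh scan; Z[14]=2 extend→box=[14,16)
i=15: min(r-i=1, Z[1]=0)=0; Z[15]=0
i=16: fresh scan; Z[16]=0
i=17: fresh scan; Z[17]=0
i=18: fresh scan; Z[18]=0
i=19: fresh scan; Z[19]=0
i=20: fresh scan; Z[20]=0
i=21: fresh scan; Z[21]=0
i=22: fresh scan; Z[22]=0
i=23: fresh scan; Z[23]=0

[24, 0, 2, 0, 0, 0, 0, 0, 1, 0, 0, 1, 0, 0, 2, 0, 0, 0, 0, 0, 0, 0, 0, 0]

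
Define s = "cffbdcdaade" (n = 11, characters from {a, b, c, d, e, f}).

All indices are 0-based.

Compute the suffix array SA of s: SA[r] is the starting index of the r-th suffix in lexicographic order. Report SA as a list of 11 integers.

[7, 8, 3, 5, 0, 6, 4, 9, 10, 2, 1]

rank→(start, suffix):
  0 → (7, 'aade')
  1 → (8, 'ade')
  2 → (3, 'bdcdaade')
  3 → (5, 'cdaade')
  4 → (0, 'cffbdcdaade')
  5 → (6, 'daade')
  6 → (4, 'dcdaade')
  7 → (9, 'de')
  8 → (10, 'e')
  9 → (2, 'fbdcdaade')
  10 → (1, 'ffbdcdaade')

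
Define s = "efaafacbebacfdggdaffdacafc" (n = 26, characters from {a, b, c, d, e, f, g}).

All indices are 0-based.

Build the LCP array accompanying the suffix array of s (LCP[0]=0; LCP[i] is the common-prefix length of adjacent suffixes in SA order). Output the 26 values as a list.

sorted suffixes:
  #0 SA[0]=2  'aafacbebacfdggdaffdacafc'
  #1 SA[1]=21  'acafc'
  #2 SA[2]=5  'acbebacfdggdaffdacafc'
  #3 SA[3]=10  'acfdggdaffdacafc'
  #4 SA[4]=3  'afacbebacfdggdaffdacafc'
  #5 SA[5]=23  'afc'
  #6 SA[6]=17  'affdacafc'
  #7 SA[7]=9  'bacfdggdaffdacafc'
  #8 SA[8]=7  'bebacfdggdaffdacafc'
  #9 SA[9]=25  'c'
  #10 SA[10]=22  'cafc'
  #11 SA[11]=6  'cbebacfdggdaffdacafc'
  #12 SA[12]=11  'cfdggdaffdacafc'
  #13 SA[13]=20  'dacafc'
  #14 SA[14]=16  'daffdacafc'
  #15 SA[15]=13  'dggdaffdacafc'
  #16 SA[16]=8  'ebacfdggdaffdacafc'
  #17 SA[17]=0  'efaafacbebacfdggdaffdacafc'
  #18 SA[18]=1  'faafacbebacfdggdaffdacafc'
  #19 SA[19]=4  'facbebacfdggdaffdacafc'
  #20 SA[20]=24  'fc'
  #21 SA[21]=19  'fdacafc'
  #22 SA[22]=12  'fdggdaffdacafc'
  #23 SA[23]=18  'ffdacafc'
  #24 SA[24]=15  'gdaffdacafc'
  #25 SA[25]=14  'ggdaffdacafc'

SA = [2, 21, 5, 10, 3, 23, 17, 9, 7, 25, 22, 6, 11, 20, 16, 13, 8, 0, 1, 4, 24, 19, 12, 18, 15, 14]
rank  pair      lcp
   1  s[2:],s[21:]  1  'a'
   2  s[21:],s[5:]  2  'ac'
   3  s[5:],s[10:]  2  'ac'
   4  s[10:],s[3:]  1  'a'
   5  s[3:],s[23:]  2  'af'
   6  s[23:],s[17:]  2  'af'
   7  s[17:],s[9:]  0  ''
   8  s[9:],s[7:]  1  'b'
   9  s[7:],s[25:]  0  ''
  10  s[25:],s[22:]  1  'c'
  11  s[22:],s[6:]  1  'c'
  12  s[6:],s[11:]  1  'c'
  13  s[11:],s[20:]  0  ''
  14  s[20:],s[16:]  2  'da'
  15  s[16:],s[13:]  1  'd'
  16  s[13:],s[8:]  0  ''
  17  s[8:],s[0:]  1  'e'
  18  s[0:],s[1:]  0  ''
  19  s[1:],s[4:]  2  'fa'
  20  s[4:],s[24:]  1  'f'
  21  s[24:],s[19:]  1  'f'
  22  s[19:],s[12:]  2  'fd'
  23  s[12:],s[18:]  1  'f'
  24  s[18:],s[15:]  0  ''
  25  s[15:],s[14:]  1  'g'

[0, 1, 2, 2, 1, 2, 2, 0, 1, 0, 1, 1, 1, 0, 2, 1, 0, 1, 0, 2, 1, 1, 2, 1, 0, 1]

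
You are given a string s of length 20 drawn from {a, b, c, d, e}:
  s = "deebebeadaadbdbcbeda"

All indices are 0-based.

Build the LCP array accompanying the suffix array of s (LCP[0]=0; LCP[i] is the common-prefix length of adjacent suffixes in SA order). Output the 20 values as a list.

[0, 1, 1, 2, 0, 1, 1, 2, 2, 0, 0, 2, 1, 2, 1, 0, 1, 3, 1, 1]

rank→(start, suffix):
  0 → (19, 'a')
  1 → (9, 'aadbdbcbeda')
  2 → (7, 'adaadbdbcbeda')
  3 → (10, 'adbdbcbeda')
  4 → (14, 'bcbeda')
  5 → (12, 'bdbcbeda')
  6 → (5, 'beadaadbdbcbeda')
  7 → (3, 'bebeadaadbdbcbeda')
  8 → (16, 'beda')
  9 → (15, 'cbeda')
  10 → (18, 'da')
  11 → (8, 'daadbdbcbeda')
  12 → (13, 'dbcbeda')
  13 → (11, 'dbdbcbeda')
  14 → (0, 'deebebeadaadbdbcbeda')
  15 → (6, 'eadaadbdbcbeda')
  16 → (4, 'ebeadaadbdbcbeda')
  17 → (2, 'ebebeadaadbdbcbeda')
  18 → (17, 'eda')
  19 → (1, 'eebebeadaadbdbcbeda')

SA = [19, 9, 7, 10, 14, 12, 5, 3, 16, 15, 18, 8, 13, 11, 0, 6, 4, 2, 17, 1]
i: (SA[i-1],SA[i]) lcp shared
  1: (19,9) 1 'a'
  2: (9,7) 1 'a'
  3: (7,10) 2 'ad'
  4: (10,14) 0 ''
  5: (14,12) 1 'b'
  6: (12,5) 1 'b'
  7: (5,3) 2 'be'
  8: (3,16) 2 'be'
  9: (16,15) 0 ''
  10: (15,18) 0 ''
  11: (18,8) 2 'da'
  12: (8,13) 1 'd'
  13: (13,11) 2 'db'
  14: (11,0) 1 'd'
  15: (0,6) 0 ''
  16: (6,4) 1 'e'
  17: (4,2) 3 'ebe'
  18: (2,17) 1 'e'
  19: (17,1) 1 'e'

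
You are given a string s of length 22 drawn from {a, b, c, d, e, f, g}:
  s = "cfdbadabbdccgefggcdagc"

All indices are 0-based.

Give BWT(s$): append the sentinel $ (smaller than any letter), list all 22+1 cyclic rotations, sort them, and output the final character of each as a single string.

rank  rotation                 last
    0  $cfdbadabbdccgefggcdagc  c
    1  abbdccgefggcdagc$cfdbad  d
    2  adabbdccgefggcdagc$cfdb  b
    3  agc$cfdbadabbdccgefggcd  d
    4  badabbdccgefggcdagc$cfd  d
    5  bbdccgefggcdagc$cfdbada  a
    6  bdccgefggcdagc$cfdbadab  b
    7  c$cfdbadabbdccgefggcdag  g
    8  ccgefggcdagc$cfdbadabbd  d
    9  cdagc$cfdbadabbdccgefgg  g
   10  cfdbadabbdccgefggcdagc$  $
   11  cgefggcdagc$cfdbadabbdc  c
   12  dabbdccgefggcdagc$cfdba  a
   13  dagc$cfdbadabbdccgefggc  c
   14  dbadabbdccgefggcdagc$cf  f
   15  dccgefggcdagc$cfdbadabb  b
   16  efggcdagc$cfdbadabbdccg  g
   17  fdbadabbdccgefggcdagc$c  c
   18  fggcdagc$cfdbadabbdccge  e
   19  gc$cfdbadabbdccgefggcda  a
   20  gcdagc$cfdbadabbdccgefg  g
   21  gefggcdagc$cfdbadabbdcc  c
   22  ggcdagc$cfdbadabbdccgef  f

cdbddabgdg$cacfbgceagcf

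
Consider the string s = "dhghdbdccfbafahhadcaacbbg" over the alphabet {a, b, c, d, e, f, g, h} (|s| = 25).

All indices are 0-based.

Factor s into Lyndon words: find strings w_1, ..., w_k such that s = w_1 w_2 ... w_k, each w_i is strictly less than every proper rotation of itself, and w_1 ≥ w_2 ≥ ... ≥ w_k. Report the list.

["dhgh", "d", "bdccf", "b", "afahh", "adc", "aacbbg"]

emit factor 1: 'dhgh' (i=0, period=4)
emit factor 2: 'd' (i=4, period=1)
emit factor 3: 'bdccf' (i=5, period=5)
emit factor 4: 'b' (i=10, period=1)
emit factor 5: 'afahh' (i=11, period=5)
emit factor 6: 'adc' (i=16, period=3)
emit factor 7: 'aacbbg' (i=19, period=6)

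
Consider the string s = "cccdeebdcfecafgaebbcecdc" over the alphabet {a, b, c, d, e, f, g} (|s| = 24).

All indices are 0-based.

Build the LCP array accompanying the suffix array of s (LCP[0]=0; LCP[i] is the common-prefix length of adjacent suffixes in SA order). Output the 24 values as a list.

[0, 1, 0, 1, 1, 0, 1, 1, 2, 1, 2, 1, 1, 0, 2, 1, 0, 2, 1, 2, 1, 0, 1, 0]

rank→(start, suffix):
  0 → (15, 'aebbcecdc')
  1 → (12, 'afgaebbcecdc')
  2 → (17, 'bbcecdc')
  3 → (18, 'bcecdc')
  4 → (6, 'bdcfecafgaebbcecdc')
  5 → (23, 'c')
  6 → (11, 'cafgaebbcecdc')
  7 → (0, 'cccdeebdcfecafgaebbcecdc')
  8 → (1, 'ccdeebdcfecafgaebbcecdc')
  9 → (21, 'cdc')
  10 → (2, 'cdeebdcfecafgaebbcecdc')
  11 → (19, 'cecdc')
  12 → (8, 'cfecafgaebbcecdc')
  13 → (22, 'dc')
  14 → (7, 'dcfecafgaebbcecdc')
  15 → (3, 'deebdcfecafgaebbcecdc')
  16 → (16, 'ebbcecdc')
  17 → (5, 'ebdcfecafgaebbcecdc')
  18 → (10, 'ecafgaebbcecdc')
  19 → (20, 'ecdc')
  20 → (4, 'eebdcfecafgaebbcecdc')
  21 → (9, 'fecafgaebbcecdc')
  22 → (13, 'fgaebbcecdc')
  23 → (14, 'gaebbcecdc')

SA = [15, 12, 17, 18, 6, 23, 11, 0, 1, 21, 2, 19, 8, 22, 7, 3, 16, 5, 10, 20, 4, 9, 13, 14]
[i] adj suffixes → lcp
  [1] 15/12 → 1 ('a')
  [2] 12/17 → 0 ('')
  [3] 17/18 → 1 ('b')
  [4] 18/6 → 1 ('b')
  [5] 6/23 → 0 ('')
  [6] 23/11 → 1 ('c')
  [7] 11/0 → 1 ('c')
  [8] 0/1 → 2 ('cc')
  [9] 1/21 → 1 ('c')
  [10] 21/2 → 2 ('cd')
  [11] 2/19 → 1 ('c')
  [12] 19/8 → 1 ('c')
  [13] 8/22 → 0 ('')
  [14] 22/7 → 2 ('dc')
  [15] 7/3 → 1 ('d')
  [16] 3/16 → 0 ('')
  [17] 16/5 → 2 ('eb')
  [18] 5/10 → 1 ('e')
  [19] 10/20 → 2 ('ec')
  [20] 20/4 → 1 ('e')
  [21] 4/9 → 0 ('')
  [22] 9/13 → 1 ('f')
  [23] 13/14 → 0 ('')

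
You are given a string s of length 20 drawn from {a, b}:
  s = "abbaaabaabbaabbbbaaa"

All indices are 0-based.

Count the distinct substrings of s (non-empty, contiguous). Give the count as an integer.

sorted suffixes:
  #0 SA[0]=19  'a'
  #1 SA[1]=18  'aa'
  #2 SA[2]=17  'aaa'
  #3 SA[3]=3  'aaabaabbaabbbbaaa'
  #4 SA[4]=4  'aabaabbaabbbbaaa'
  #5 SA[5]=7  'aabbaabbbbaaa'
  #6 SA[6]=11  'aabbbbaaa'
  #7 SA[7]=5  'abaabbaabbbbaaa'
  #8 SA[8]=0  'abbaaabaabbaabbbbaaa'
  #9 SA[9]=8  'abbaabbbbaaa'
  #10 SA[10]=12  'abbbbaaa'
  #11 SA[11]=16  'baaa'
  #12 SA[12]=2  'baaabaabbaabbbbaaa'
  #13 SA[13]=6  'baabbaabbbbaaa'
  #14 SA[14]=10  'baabbbbaaa'
  #15 SA[15]=15  'bbaaa'
  #16 SA[16]=1  'bbaaabaabbaabbbbaaa'
  #17 SA[17]=9  'bbaabbbbaaa'
  #18 SA[18]=14  'bbbaaa'
  #19 SA[19]=13  'bbbbaaa'

SA = [19, 18, 17, 3, 4, 7, 11, 5, 0, 8, 12, 16, 2, 6, 10, 15, 1, 9, 14, 13]
i: (SA[i-1],SA[i]) lcp shared
  1: (19,18) 1 'a'
  2: (18,17) 2 'aa'
  3: (17,3) 3 'aaa'
  4: (3,4) 2 'aa'
  5: (4,7) 3 'aab'
  6: (7,11) 4 'aabb'
  7: (11,5) 1 'a'
  8: (5,0) 2 'ab'
  9: (0,8) 5 'abbaa'
  10: (8,12) 3 'abb'
  11: (12,16) 0 ''
  12: (16,2) 4 'baaa'
  13: (2,6) 3 'baa'
  14: (6,10) 5 'baabb'
  15: (10,15) 1 'b'
  16: (15,1) 5 'bbaaa'
  17: (1,9) 4 'bbaa'
  18: (9,14) 2 'bb'
  19: (14,13) 3 'bbb'

n(n+1)/2 = 20·21/2 = 210
Σ LCP = 0 + 1 + 2 + 3 + 2 + 3 + 4 + 1 + 2 + 5 + 3 + 0 + 4 + 3 + 5 + 1 + 5 + 4 + 2 + 3 = 53
distinct = 210 − 53 = 157

157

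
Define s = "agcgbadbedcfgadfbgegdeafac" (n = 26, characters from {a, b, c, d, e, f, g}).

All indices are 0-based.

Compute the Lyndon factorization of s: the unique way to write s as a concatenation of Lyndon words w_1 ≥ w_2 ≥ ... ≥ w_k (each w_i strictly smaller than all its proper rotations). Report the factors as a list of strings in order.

emit factor 1: 'agcgb' (i=0, period=5)
emit factor 2: 'adbedcfgadfbgegdeaf' (i=5, period=19)
emit factor 3: 'ac' (i=24, period=2)

["agcgb", "adbedcfgadfbgegdeaf", "ac"]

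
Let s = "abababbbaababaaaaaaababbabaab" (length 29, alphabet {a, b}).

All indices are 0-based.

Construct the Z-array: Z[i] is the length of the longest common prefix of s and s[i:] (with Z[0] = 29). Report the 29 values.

[29, 0, 4, 0, 2, 0, 0, 0, 1, 5, 0, 3, 0, 1, 1, 1, 1, 1, 1, 4, 0, 2, 0, 0, 3, 0, 1, 2, 0]

Z[0]=29
i=1: i≥r, start 0; Z[1]=0
i=2: i≥r, start 0; Z[2]=4 extend→box=[2,6)
i=3: min(r-i=3, Z[1]=0)=0; Z[3]=0
i=4: min(r-i=2, Z[2]=4)=2; Z[4]=2
i=5: min(r-i=1, Z[3]=0)=0; Z[5]=0
i=6: i≥r, start 0; Z[6]=0
i=7: i≥r, start 0; Z[7]=0
i=8: i≥r, start 0; Z[8]=1 extend→box=[8,9)
i=9: i≥r, start 0; Z[9]=5 extend→box=[9,14)
i=10: min(r-i=4, Z[1]=0)=0; Z[10]=0
i=11: min(r-i=3, Z[2]=4)=3; Z[11]=3
i=12: min(r-i=2, Z[3]=0)=0; Z[12]=0
i=13: min(r-i=1, Z[4]=2)=1; Z[13]=1
i=14: i≥r, start 0; Z[14]=1 extend→box=[14,15)
i=15: i≥r, start 0; Z[15]=1 extend→box=[15,16)
i=16: i≥r, start 0; Z[16]=1 extend→box=[16,17)
i=17: i≥r, start 0; Z[17]=1 extend→box=[17,18)
i=18: i≥r, start 0; Z[18]=1 extend→box=[18,19)
i=19: i≥r, start 0; Z[19]=4 extend→box=[19,23)
i=20: min(r-i=3, Z[1]=0)=0; Z[20]=0
i=21: min(r-i=2, Z[2]=4)=2; Z[21]=2
i=22: min(r-i=1, Z[3]=0)=0; Z[22]=0
i=23: i≥r, start 0; Z[23]=0
i=24: i≥r, start 0; Z[24]=3 extend→box=[24,27)
i=25: min(r-i=2, Z[1]=0)=0; Z[25]=0
i=26: min(r-i=1, Z[2]=4)=1; Z[26]=1
i=27: i≥r, start 0; Z[27]=2 extend→box=[27,29)
i=28: min(r-i=1, Z[1]=0)=0; Z[28]=0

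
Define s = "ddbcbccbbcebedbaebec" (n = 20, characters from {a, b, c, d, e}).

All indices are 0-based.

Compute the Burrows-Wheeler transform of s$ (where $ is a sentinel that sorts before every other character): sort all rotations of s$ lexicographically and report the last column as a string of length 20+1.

cbdcdcbeeecbbbed$acbb

rank  rotation               last
    0  $ddbcbccbbcebedbaebec  c
    1  aebec$ddbcbccbbcebedb  b
    2  baebec$ddbcbccbbcebed  d
    3  bbcebedbaebec$ddbcbcc  c
    4  bcbccbbcebedbaebec$dd  d
    5  bccbbcebedbaebec$ddbc  c
    6  bcebedbaebec$ddbcbccb  b
    7  bec$ddbcbccbbcebedbae  e
    8  bedbaebec$ddbcbccbbce  e
    9  c$ddbcbccbbcebedbaebe  e
   10  cbbcebedbaebec$ddbcbc  c
   11  cbccbbcebedbaebec$ddb  b
   12  ccbbcebedbaebec$ddbcb  b
   13  cebedbaebec$ddbcbccbb  b
   14  dbaebec$ddbcbccbbcebe  e
   15  dbcbccbbcebedbaebec$d  d
   16  ddbcbccbbcebedbaebec$  $
   17  ebec$ddbcbccbbcebedba  a
   18  ebedbaebec$ddbcbccbbc  c
   19  ec$ddbcbccbbcebedbaeb  b
   20  edbaebec$ddbcbccbbceb  b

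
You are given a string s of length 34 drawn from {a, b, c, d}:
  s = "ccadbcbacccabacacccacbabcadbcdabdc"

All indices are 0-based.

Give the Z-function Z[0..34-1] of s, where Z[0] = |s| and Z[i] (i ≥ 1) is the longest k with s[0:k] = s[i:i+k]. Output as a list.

Z[0]=34
i=1: outside box; Z[1]=1 scan→box=[1,2)
i=2: outside box; Z[2]=0
i=3: outside box; Z[3]=0
i=4: outside box; Z[4]=0
i=5: outside box; Z[5]=1 scan→box=[5,6)
i=6: outside box; Z[6]=0
i=7: outside box; Z[7]=0
i=8: outside box; Z[8]=2 scan→box=[8,10)
i=9: min(r-i=1, Z[1]=1)=1; Z[9]=3 scan→box=[9,12)
i=10: min(r-i=2, Z[1]=1)=1; Z[10]=1
i=11: min(r-i=1, Z[2]=0)=0; Z[11]=0
i=12: outside box; Z[12]=0
i=13: outside box; Z[13]=0
i=14: outside box; Z[14]=1 scan→box=[14,15)
i=15: outside box; Z[15]=0
i=16: outside box; Z[16]=2 scan→box=[16,18)
i=17: min(r-i=1, Z[1]=1)=1; Z[17]=3 scan→box=[17,20)
i=18: min(r-i=2, Z[1]=1)=1; Z[18]=1
i=19: min(r-i=1, Z[2]=0)=0; Z[19]=0
i=20: outside box; Z[20]=1 scan→box=[20,21)
i=21: outside box; Z[21]=0
i=22: outside box; Z[22]=0
i=23: outside box; Z[23]=0
i=24: outside box; Z[24]=1 scan→box=[24,25)
i=25: outside box; Z[25]=0
i=26: outside box; Z[26]=0
i=27: outside box; Z[27]=0
i=28: outside box; Z[28]=1 scan→box=[28,29)
i=29: outside box; Z[29]=0
i=30: outside box; Z[30]=0
i=31: outside box; Z[31]=0
i=32: outside box; Z[32]=0
i=33: outside box; Z[33]=1 scan→box=[33,34)

[34, 1, 0, 0, 0, 1, 0, 0, 2, 3, 1, 0, 0, 0, 1, 0, 2, 3, 1, 0, 1, 0, 0, 0, 1, 0, 0, 0, 1, 0, 0, 0, 0, 1]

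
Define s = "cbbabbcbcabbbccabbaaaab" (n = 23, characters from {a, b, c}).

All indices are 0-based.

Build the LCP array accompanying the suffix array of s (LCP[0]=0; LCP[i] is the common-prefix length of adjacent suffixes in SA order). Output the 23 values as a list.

[0, 3, 2, 1, 2, 3, 3, 0, 1, 2, 1, 3, 2, 2, 3, 1, 2, 2, 0, 4, 1, 2, 1]

sorted suffixes:
  #0 SA[0]=18  'aaaab'
  #1 SA[1]=19  'aaab'
  #2 SA[2]=20  'aab'
  #3 SA[3]=21  'ab'
  #4 SA[4]=15  'abbaaaab'
  #5 SA[5]=9  'abbbccabbaaaab'
  #6 SA[6]=3  'abbcbcabbbccabbaaaab'
  #7 SA[7]=22  'b'
  #8 SA[8]=17  'baaaab'
  #9 SA[9]=2  'babbcbcabbbccabbaaaab'
  #10 SA[10]=16  'bbaaaab'
  #11 SA[11]=1  'bbabbcbcabbbccabbaaaab'
  #12 SA[12]=10  'bbbccabbaaaab'
  #13 SA[13]=4  'bbcbcabbbccabbaaaab'
  #14 SA[14]=11  'bbccabbaaaab'
  #15 SA[15]=7  'bcabbbccabbaaaab'
  #16 SA[16]=5  'bcbcabbbccabbaaaab'
  #17 SA[17]=12  'bccabbaaaab'
  #18 SA[18]=14  'cabbaaaab'
  #19 SA[19]=8  'cabbbccabbaaaab'
  #20 SA[20]=0  'cbbabbcbcabbbccabbaaaab'
  #21 SA[21]=6  'cbcabbbccabbaaaab'
  #22 SA[22]=13  'ccabbaaaab'

SA = [18, 19, 20, 21, 15, 9, 3, 22, 17, 2, 16, 1, 10, 4, 11, 7, 5, 12, 14, 8, 0, 6, 13]
rank  pair      lcp
   1  s[18:],s[19:]  3  'aaa'
   2  s[19:],s[20:]  2  'aa'
   3  s[20:],s[21:]  1  'a'
   4  s[21:],s[15:]  2  'ab'
   5  s[15:],s[9:]  3  'abb'
   6  s[9:],s[3:]  3  'abb'
   7  s[3:],s[22:]  0  ''
   8  s[22:],s[17:]  1  'b'
   9  s[17:],s[2:]  2  'ba'
  10  s[2:],s[16:]  1  'b'
  11  s[16:],s[1:]  3  'bba'
  12  s[1:],s[10:]  2  'bb'
  13  s[10:],s[4:]  2  'bb'
  14  s[4:],s[11:]  3  'bbc'
  15  s[11:],s[7:]  1  'b'
  16  s[7:],s[5:]  2  'bc'
  17  s[5:],s[12:]  2  'bc'
  18  s[12:],s[14:]  0  ''
  19  s[14:],s[8:]  4  'cabb'
  20  s[8:],s[0:]  1  'c'
  21  s[0:],s[6:]  2  'cb'
  22  s[6:],s[13:]  1  'c'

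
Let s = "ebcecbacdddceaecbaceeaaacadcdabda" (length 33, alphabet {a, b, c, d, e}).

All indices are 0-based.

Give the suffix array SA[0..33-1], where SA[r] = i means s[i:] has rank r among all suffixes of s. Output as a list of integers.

[32, 21, 22, 29, 23, 6, 17, 25, 13, 5, 16, 1, 30, 24, 4, 15, 27, 7, 11, 2, 18, 31, 28, 26, 10, 9, 8, 20, 12, 0, 3, 14, 19]

rank | idx | suffix
   0 |  32 | a
   1 |  21 | aaacadcdabda
   2 |  22 | aacadcdabda
   3 |  29 | abda
   4 |  23 | acadcdabda
   5 |   6 | acdddceaecbaceeaaacadcdabda
   6 |  17 | aceeaaacadcdabda
   7 |  25 | adcdabda
   8 |  13 | aecbaceeaaacadcdabda
   9 |   5 | bacdddceaecbaceeaaacadcdabda
  10 |  16 | baceeaaacadcdabda
  11 |   1 | bcecbacdddceaecbaceeaaacadcdabda
  12 |  30 | bda
  13 |  24 | cadcdabda
  14 |   4 | cbacdddceaecbaceeaaacadcdabda
  15 |  15 | cbaceeaaacadcdabda
  16 |  27 | cdabda
  17 |   7 | cdddceaecbaceeaaacadcdabda
  18 |  11 | ceaecbaceeaaacadcdabda
  19 |   2 | cecbacdddceaecbaceeaaacadcdabda
  20 |  18 | ceeaaacadcdabda
  21 |  31 | da
  22 |  28 | dabda
  23 |  26 | dcdabda
  24 |  10 | dceaecbaceeaaacadcdabda
  25 |   9 | ddceaecbaceeaaacadcdabda
  26 |   8 | dddceaecbaceeaaacadcdabda
  27 |  20 | eaaacadcdabda
  28 |  12 | eaecbaceeaaacadcdabda
  29 |   0 | ebcecbacdddceaecbaceeaaacadcdabda
  30 |   3 | ecbacdddceaecbaceeaaacadcdabda
  31 |  14 | ecbaceeaaacadcdabda
  32 |  19 | eeaaacadcdabda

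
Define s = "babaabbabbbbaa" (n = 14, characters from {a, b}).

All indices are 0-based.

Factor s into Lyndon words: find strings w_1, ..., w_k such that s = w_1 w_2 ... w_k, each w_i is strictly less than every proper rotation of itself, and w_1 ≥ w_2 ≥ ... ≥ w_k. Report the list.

emit factor 1: 'b' (i=0, period=1)
emit factor 2: 'ab' (i=1, period=2)
emit factor 3: 'aabbabbbb' (i=3, period=9)
emit factor 4: 'a' (i=12, period=1)
emit factor 5: 'a' (i=13, period=1)

["b", "ab", "aabbabbbb", "a", "a"]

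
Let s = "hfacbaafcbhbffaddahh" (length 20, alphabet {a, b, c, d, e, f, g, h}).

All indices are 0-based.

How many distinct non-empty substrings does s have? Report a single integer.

194

rank→(start, suffix):
  0 → (5, 'aafcbhbffaddahh')
  1 → (2, 'acbaafcbhbffaddahh')
  2 → (14, 'addahh')
  3 → (6, 'afcbhbffaddahh')
  4 → (17, 'ahh')
  5 → (4, 'baafcbhbffaddahh')
  6 → (11, 'bffaddahh')
  7 → (9, 'bhbffaddahh')
  8 → (3, 'cbaafcbhbffaddahh')
  9 → (8, 'cbhbffaddahh')
  10 → (16, 'dahh')
  11 → (15, 'ddahh')
  12 → (1, 'facbaafcbhbffaddahh')
  13 → (13, 'faddahh')
  14 → (7, 'fcbhbffaddahh')
  15 → (12, 'ffaddahh')
  16 → (19, 'h')
  17 → (10, 'hbffaddahh')
  18 → (0, 'hfacbaafcbhbffaddahh')
  19 → (18, 'hh')

SA = [5, 2, 14, 6, 17, 4, 11, 9, 3, 8, 16, 15, 1, 13, 7, 12, 19, 10, 0, 18]
rank  pair      lcp
   1  s[5:],s[2:]  1  'a'
   2  s[2:],s[14:]  1  'a'
   3  s[14:],s[6:]  1  'a'
   4  s[6:],s[17:]  1  'a'
   5  s[17:],s[4:]  0  ''
   6  s[4:],s[11:]  1  'b'
   7  s[11:],s[9:]  1  'b'
   8  s[9:],s[3:]  0  ''
   9  s[3:],s[8:]  2  'cb'
  10  s[8:],s[16:]  0  ''
  11  s[16:],s[15:]  1  'd'
  12  s[15:],s[1:]  0  ''
  13  s[1:],s[13:]  2  'fa'
  14  s[13:],s[7:]  1  'f'
  15  s[7:],s[12:]  1  'f'
  16  s[12:],s[19:]  0  ''
  17  s[19:],s[10:]  1  'h'
  18  s[10:],s[0:]  1  'h'
  19  s[0:],s[18:]  1  'h'

n(n+1)/2 = 20·21/2 = 210
Σ LCP = 0 + 1 + 1 + 1 + 1 + 0 + 1 + 1 + 0 + 2 + 0 + 1 + 0 + 2 + 1 + 1 + 0 + 1 + 1 + 1 = 16
distinct = 210 − 16 = 194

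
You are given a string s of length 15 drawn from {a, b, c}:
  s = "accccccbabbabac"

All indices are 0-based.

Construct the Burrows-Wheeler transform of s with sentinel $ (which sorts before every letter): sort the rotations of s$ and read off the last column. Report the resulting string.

rank  rotation          last
    0  $accccccbabbabac  c
    1  abac$accccccbabb  b
    2  abbabac$accccccb  b
    3  ac$accccccbabbab  b
    4  accccccbabbabac$  $
    5  babac$accccccbab  b
    6  babbabac$acccccc  c
    7  bac$accccccbabba  a
    8  bbabac$accccccba  a
    9  c$accccccbabbaba  a
   10  cbabbabac$accccc  c
   11  ccbabbabac$acccc  c
   12  cccbabbabac$accc  c
   13  ccccbabbabac$acc  c
   14  cccccbabbabac$ac  c
   15  ccccccbabbabac$a  a

cbbb$bcaaaccccca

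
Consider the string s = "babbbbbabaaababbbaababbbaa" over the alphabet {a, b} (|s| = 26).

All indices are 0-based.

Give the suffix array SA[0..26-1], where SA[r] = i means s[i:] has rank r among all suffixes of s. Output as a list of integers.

[25, 24, 9, 17, 10, 7, 18, 11, 20, 13, 1, 23, 8, 16, 6, 19, 12, 0, 22, 15, 5, 21, 14, 4, 3, 2]

sorted suffixes:
  #0 SA[0]=25  'a'
  #1 SA[1]=24  'aa'
  #2 SA[2]=9  'aaababbbaababbbaa'
  #3 SA[3]=17  'aababbbaa'
  #4 SA[4]=10  'aababbbaababbbaa'
  #5 SA[5]=7  'abaaababbbaababbbaa'
  #6 SA[6]=18  'ababbbaa'
  #7 SA[7]=11  'ababbbaababbbaa'
  #8 SA[8]=20  'abbbaa'
  #9 SA[9]=13  'abbbaababbbaa'
  #10 SA[10]=1  'abbbbbabaaababbbaababbbaa'
  #11 SA[11]=23  'baa'
  #12 SA[12]=8  'baaababbbaababbbaa'
  #13 SA[13]=16  'baababbbaa'
  #14 SA[14]=6  'babaaababbbaababbbaa'
  #15 SA[15]=19  'babbbaa'
  #16 SA[16]=12  'babbbaababbbaa'
  #17 SA[17]=0  'babbbbbabaaababbbaababbbaa'
  #18 SA[18]=22  'bbaa'
  #19 SA[19]=15  'bbaababbbaa'
  #20 SA[20]=5  'bbabaaababbbaababbbaa'
  #21 SA[21]=21  'bbbaa'
  #22 SA[22]=14  'bbbaababbbaa'
  #23 SA[23]=4  'bbbabaaababbbaababbbaa'
  #24 SA[24]=3  'bbbbabaaababbbaababbbaa'
  #25 SA[25]=2  'bbbbbabaaababbbaababbbaa'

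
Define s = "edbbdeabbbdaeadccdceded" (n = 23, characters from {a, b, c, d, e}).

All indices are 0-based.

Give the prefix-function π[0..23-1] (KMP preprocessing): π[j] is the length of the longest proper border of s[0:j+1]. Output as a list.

[0, 0, 0, 0, 0, 1, 0, 0, 0, 0, 0, 0, 1, 0, 0, 0, 0, 0, 0, 1, 2, 1, 2]

π[0] = 0
j=1 s[j]='d': π[1]=0 (border '')
j=2 s[j]='b': π[2]=0 (border '')
j=3 s[j]='b': π[3]=0 (border '')
j=4 s[j]='d': π[4]=0 (border '')
j=5 s[j]='e': π[5]=1 (border 'e')
j=6 s[j]='a': k: 1→0; π[6]=0 (border '')
j=7 s[j]='b': π[7]=0 (border '')
j=8 s[j]='b': π[8]=0 (border '')
j=9 s[j]='b': π[9]=0 (border '')
j=10 s[j]='d': π[10]=0 (border '')
j=11 s[j]='a': π[11]=0 (border '')
j=12 s[j]='e': π[12]=1 (border 'e')
j=13 s[j]='a': k: 1→0; π[13]=0 (border '')
j=14 s[j]='d': π[14]=0 (border '')
j=15 s[j]='c': π[15]=0 (border '')
j=16 s[j]='c': π[16]=0 (border '')
j=17 s[j]='d': π[17]=0 (border '')
j=18 s[j]='c': π[18]=0 (border '')
j=19 s[j]='e': π[19]=1 (border 'e')
j=20 s[j]='d': π[20]=2 (border 'ed')
j=21 s[j]='e': k: 2→0; π[21]=1 (border 'e')
j=22 s[j]='d': π[22]=2 (border 'ed')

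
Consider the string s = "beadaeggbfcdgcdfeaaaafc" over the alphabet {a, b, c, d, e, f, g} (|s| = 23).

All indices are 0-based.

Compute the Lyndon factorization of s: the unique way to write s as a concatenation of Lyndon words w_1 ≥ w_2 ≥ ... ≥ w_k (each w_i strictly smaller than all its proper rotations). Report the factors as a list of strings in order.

["be", "adaeggbfcdgcdfe", "aaaafc"]

emit factor 1: 'be' (i=0, period=2)
emit factor 2: 'adaeggbfcdgcdfe' (i=2, period=15)
emit factor 3: 'aaaafc' (i=17, period=6)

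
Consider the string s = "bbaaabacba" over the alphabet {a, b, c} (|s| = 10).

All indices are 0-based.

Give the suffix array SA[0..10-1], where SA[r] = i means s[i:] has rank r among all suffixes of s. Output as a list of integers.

rank | idx | suffix
   0 |   9 | a
   1 |   2 | aaabacba
   2 |   3 | aabacba
   3 |   4 | abacba
   4 |   6 | acba
   5 |   8 | ba
   6 |   1 | baaabacba
   7 |   5 | bacba
   8 |   0 | bbaaabacba
   9 |   7 | cba

[9, 2, 3, 4, 6, 8, 1, 5, 0, 7]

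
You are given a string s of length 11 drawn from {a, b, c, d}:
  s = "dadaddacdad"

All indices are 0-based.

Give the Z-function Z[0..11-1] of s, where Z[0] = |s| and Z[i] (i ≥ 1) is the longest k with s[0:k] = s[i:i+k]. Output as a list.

Z[0]=11
i=1: fresh scan; Z[1]=0
i=2: fresh scan; Z[2]=3 scan→box=[2,5)
i=3: min(r-i=2, Z[1]=0)=0; Z[3]=0
i=4: min(r-i=1, Z[2]=3)=1; Z[4]=1
i=5: fresh scan; Z[5]=2 scan→box=[5,7)
i=6: min(r-i=1, Z[1]=0)=0; Z[6]=0
i=7: fresh scan; Z[7]=0
i=8: fresh scan; Z[8]=3 scan→box=[8,11)
i=9: min(r-i=2, Z[1]=0)=0; Z[9]=0
i=10: min(r-i=1, Z[2]=3)=1; Z[10]=1

[11, 0, 3, 0, 1, 2, 0, 0, 3, 0, 1]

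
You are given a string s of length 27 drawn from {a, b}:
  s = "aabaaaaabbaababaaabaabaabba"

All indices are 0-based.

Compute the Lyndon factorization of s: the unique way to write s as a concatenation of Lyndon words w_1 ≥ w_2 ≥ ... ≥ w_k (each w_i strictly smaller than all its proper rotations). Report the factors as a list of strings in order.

["aab", "aaaaabbaababaaabaabaabb", "a"]

emit factor 1: 'aab' (i=0, period=3)
emit factor 2: 'aaaaabbaababaaabaabaabb' (i=3, period=23)
emit factor 3: 'a' (i=26, period=1)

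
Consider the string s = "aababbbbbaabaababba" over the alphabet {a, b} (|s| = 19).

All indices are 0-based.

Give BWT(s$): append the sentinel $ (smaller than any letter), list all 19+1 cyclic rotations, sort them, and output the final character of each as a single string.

abbb$aaabbbbaaaabbba

rank  rotation              last
    0  $aababbbbbaabaababba  a
    1  a$aababbbbbaabaababb  b
    2  aabaababba$aababbbbb  b
    3  aababba$aababbbbbaab  b
    4  aababbbbbaabaababba$  $
    5  abaababba$aababbbbba  a
    6  ababba$aababbbbbaaba  a
    7  ababbbbbaabaababba$a  a
    8  abba$aababbbbbaabaab  b
    9  abbbbbaabaababba$aab  b
   10  ba$aababbbbbaabaabab  b
   11  baabaababba$aababbbb  b
   12  baababba$aababbbbbaa  a
   13  babba$aababbbbbaabaa  a
   14  babbbbbaabaababba$aa  a
   15  bba$aababbbbbaabaaba  a
   16  bbaabaababba$aababbb  b
   17  bbbaabaababba$aababb  b
   18  bbbbaabaababba$aabab  b
   19  bbbbbaabaababba$aaba  a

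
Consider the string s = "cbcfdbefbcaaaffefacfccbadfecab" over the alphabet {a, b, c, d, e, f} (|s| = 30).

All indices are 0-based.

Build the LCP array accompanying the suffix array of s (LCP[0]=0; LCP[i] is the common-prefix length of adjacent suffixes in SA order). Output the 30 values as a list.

rank | idx | suffix
   0 |  10 | aaaffefacfccbadfecab
   1 |  11 | aaffefacfccbadfecab
   2 |  28 | ab
   3 |  17 | acfccbadfecab
   4 |  23 | adfecab
   5 |  12 | affefacfccbadfecab
   6 |  29 | b
   7 |  22 | badfecab
   8 |   8 | bcaaaffefacfccbadfecab
   9 |   1 | bcfdbefbcaaaffefacfccbadfecab
  10 |   5 | befbcaaaffefacfccbadfecab
  11 |   9 | caaaffefacfccbadfecab
  12 |  27 | cab
  13 |  21 | cbadfecab
  14 |   0 | cbcfdbefbcaaaffefacfccbadfecab
  15 |  20 | ccbadfecab
  16 |  18 | cfccbadfecab
  17 |   2 | cfdbefbcaaaffefacfccbadfecab
  18 |   4 | dbefbcaaaffefacfccbadfecab
  19 |  24 | dfecab
  20 |  26 | ecab
  21 |  15 | efacfccbadfecab
  22 |   6 | efbcaaaffefacfccbadfecab
  23 |  16 | facfccbadfecab
  24 |   7 | fbcaaaffefacfccbadfecab
  25 |  19 | fccbadfecab
  26 |   3 | fdbefbcaaaffefacfccbadfecab
  27 |  25 | fecab
  28 |  14 | fefacfccbadfecab
  29 |  13 | ffefacfccbadfecab

SA = [10, 11, 28, 17, 23, 12, 29, 22, 8, 1, 5, 9, 27, 21, 0, 20, 18, 2, 4, 24, 26, 15, 6, 16, 7, 19, 3, 25, 14, 13]
i: (SA[i-1],SA[i]) lcp shared
  1: (10,11) 2 'aa'
  2: (11,28) 1 'a'
  3: (28,17) 1 'a'
  4: (17,23) 1 'a'
  5: (23,12) 1 'a'
  6: (12,29) 0 ''
  7: (29,22) 1 'b'
  8: (22,8) 1 'b'
  9: (8,1) 2 'bc'
  10: (1,5) 1 'b'
  11: (5,9) 0 ''
  12: (9,27) 2 'ca'
  13: (27,21) 1 'c'
  14: (21,0) 2 'cb'
  15: (0,20) 1 'c'
  16: (20,18) 1 'c'
  17: (18,2) 2 'cf'
  18: (2,4) 0 ''
  19: (4,24) 1 'd'
  20: (24,26) 0 ''
  21: (26,15) 1 'e'
  22: (15,6) 2 'ef'
  23: (6,16) 0 ''
  24: (16,7) 1 'f'
  25: (7,19) 1 'f'
  26: (19,3) 1 'f'
  27: (3,25) 1 'f'
  28: (25,14) 2 'fe'
  29: (14,13) 1 'f'

[0, 2, 1, 1, 1, 1, 0, 1, 1, 2, 1, 0, 2, 1, 2, 1, 1, 2, 0, 1, 0, 1, 2, 0, 1, 1, 1, 1, 2, 1]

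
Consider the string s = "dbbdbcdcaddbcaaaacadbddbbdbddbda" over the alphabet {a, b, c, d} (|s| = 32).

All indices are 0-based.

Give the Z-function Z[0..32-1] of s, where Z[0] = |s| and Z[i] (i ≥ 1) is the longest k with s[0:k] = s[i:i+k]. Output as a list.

Z[0]=32
i=1: fresh scan; Z[1]=0
i=2: fresh scan; Z[2]=0
i=3: fresh scan; Z[3]=2 grow→box=[3,5)
i=4: min(r-i=1, Z[1]=0)=0; Z[4]=0
i=5: fresh scan; Z[5]=0
i=6: fresh scan; Z[6]=1 grow→box=[6,7)
i=7: fresh scan; Z[7]=0
i=8: fresh scan; Z[8]=0
i=9: fresh scan; Z[9]=1 grow→box=[9,10)
i=10: fresh scan; Z[10]=2 grow→box=[10,12)
i=11: min(r-i=1, Z[1]=0)=0; Z[11]=0
i=12: fresh scan; Z[12]=0
i=13: fresh scan; Z[13]=0
i=14: fresh scan; Z[14]=0
i=15: fresh scan; Z[15]=0
i=16: fresh scan; Z[16]=0
i=17: fresh scan; Z[17]=0
i=18: fresh scan; Z[18]=0
i=19: fresh scan; Z[19]=2 grow→box=[19,21)
i=20: min(r-i=1, Z[1]=0)=0; Z[20]=0
i=21: fresh scan; Z[21]=1 grow→box=[21,22)
i=22: fresh scan; Z[22]=5 grow→box=[22,27)
i=23: min(r-i=4, Z[1]=0)=0; Z[23]=0
i=24: min(r-i=3, Z[2]=0)=0; Z[24]=0
i=25: min(r-i=2, Z[3]=2)=2; Z[25]=2
i=26: min(r-i=1, Z[4]=0)=0; Z[26]=0
i=27: fresh scan; Z[27]=1 grow→box=[27,28)
i=28: fresh scan; Z[28]=2 grow→box=[28,30)
i=29: min(r-i=1, Z[1]=0)=0; Z[29]=0
i=30: fresh scan; Z[30]=1 grow→box=[30,31)
i=31: fresh scan; Z[31]=0

[32, 0, 0, 2, 0, 0, 1, 0, 0, 1, 2, 0, 0, 0, 0, 0, 0, 0, 0, 2, 0, 1, 5, 0, 0, 2, 0, 1, 2, 0, 1, 0]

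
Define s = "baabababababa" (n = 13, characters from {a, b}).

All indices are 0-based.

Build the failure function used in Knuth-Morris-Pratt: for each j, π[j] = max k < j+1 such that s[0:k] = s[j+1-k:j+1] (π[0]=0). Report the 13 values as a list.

π[0] = 0
j=1 s[j]='a': π[1]=0 (border '')
j=2 s[j]='a': π[2]=0 (border '')
j=3 s[j]='b': π[3]=1 (border 'b')
j=4 s[j]='a': π[4]=2 (border 'ba')
j=5 s[j]='b': k: 2→0; π[5]=1 (border 'b')
j=6 s[j]='a': π[6]=2 (border 'ba')
j=7 s[j]='b': k: 2→0; π[7]=1 (border 'b')
j=8 s[j]='a': π[8]=2 (border 'ba')
j=9 s[j]='b': k: 2→0; π[9]=1 (border 'b')
j=10 s[j]='a': π[10]=2 (border 'ba')
j=11 s[j]='b': k: 2→0; π[11]=1 (border 'b')
j=12 s[j]='a': π[12]=2 (border 'ba')

[0, 0, 0, 1, 2, 1, 2, 1, 2, 1, 2, 1, 2]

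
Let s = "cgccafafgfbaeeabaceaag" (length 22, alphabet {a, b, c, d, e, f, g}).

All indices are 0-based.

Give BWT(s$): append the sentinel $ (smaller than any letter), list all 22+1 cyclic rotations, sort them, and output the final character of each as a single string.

rank  rotation                 last
    0  $cgccafafgfbaeeabaceaag  g
    1  aag$cgccafafgfbaeeabace  e
    2  abaceaag$cgccafafgfbaee  e
    3  aceaag$cgccafafgfbaeeab  b
    4  aeeabaceaag$cgccafafgfb  b
    5  afafgfbaeeabaceaag$cgcc  c
    6  afgfbaeeabaceaag$cgccaf  f
    7  ag$cgccafafgfbaeeabacea  a
    8  baceaag$cgccafafgfbaeea  a
    9  baeeabaceaag$cgccafafgf  f
   10  cafafgfbaeeabaceaag$cgc  c
   11  ccafafgfbaeeabaceaag$cg  g
   12  ceaag$cgccafafgfbaeeaba  a
   13  cgccafafgfbaeeabaceaag$  $
   14  eaag$cgccafafgfbaeeabac  c
   15  eabaceaag$cgccafafgfbae  e
   16  eeabaceaag$cgccafafgfba  a
   17  fafgfbaeeabaceaag$cgcca  a
   18  fbaeeabaceaag$cgccafafg  g
   19  fgfbaeeabaceaag$cgccafa  a
   20  g$cgccafafgfbaeeabaceaa  a
   21  gccafafgfbaeeabaceaag$c  c
   22  gfbaeeabaceaag$cgccafaf  f

geebbcfaafcga$ceaagaacf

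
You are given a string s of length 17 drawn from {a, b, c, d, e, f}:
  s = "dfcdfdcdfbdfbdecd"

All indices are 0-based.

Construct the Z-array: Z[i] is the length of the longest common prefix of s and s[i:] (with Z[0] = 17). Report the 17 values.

[17, 0, 0, 2, 0, 1, 0, 2, 0, 0, 2, 0, 0, 1, 0, 0, 1]

Z[0]=17
i=1: fresh scan; Z[1]=0
i=2: fresh scan; Z[2]=0
i=3: fresh scan; Z[3]=2 extend→box=[3,5)
i=4: min(r-i=1, Z[1]=0)=0; Z[4]=0
i=5: fresh scan; Z[5]=1 extend→box=[5,6)
i=6: fresh scan; Z[6]=0
i=7: fresh scan; Z[7]=2 extend→box=[7,9)
i=8: min(r-i=1, Z[1]=0)=0; Z[8]=0
i=9: fresh scan; Z[9]=0
i=10: fresh scan; Z[10]=2 extend→box=[10,12)
i=11: min(r-i=1, Z[1]=0)=0; Z[11]=0
i=12: fresh scan; Z[12]=0
i=13: fresh scan; Z[13]=1 extend→box=[13,14)
i=14: fresh scan; Z[14]=0
i=15: fresh scan; Z[15]=0
i=16: fresh scan; Z[16]=1 extend→box=[16,17)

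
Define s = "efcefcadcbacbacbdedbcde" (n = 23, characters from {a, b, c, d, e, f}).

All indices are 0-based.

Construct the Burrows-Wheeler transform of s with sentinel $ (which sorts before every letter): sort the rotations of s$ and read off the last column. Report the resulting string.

ebbcccdcfdaabfeacbddc$ee

rank  rotation                  last
    0  $efcefcadcbacbacbdedbcde  e
    1  acbacbdedbcde$efcefcadcb  b
    2  acbdedbcde$efcefcadcbacb  b
    3  adcbacbacbdedbcde$efcefc  c
    4  bacbacbdedbcde$efcefcadc  c
    5  bacbdedbcde$efcefcadcbac  c
    6  bcde$efcefcadcbacbacbded  d
    7  bdedbcde$efcefcadcbacbac  c
    8  cadcbacbacbdedbcde$efcef  f
    9  cbacbacbdedbcde$efcefcad  d
   10  cbacbdedbcde$efcefcadcba  a
   11  cbdedbcde$efcefcadcbacba  a
   12  cde$efcefcadcbacbacbdedb  b
   13  cefcadcbacbacbdedbcde$ef  f
   14  dbcde$efcefcadcbacbacbde  e
   15  dcbacbacbdedbcde$efcefca  a
   16  de$efcefcadcbacbacbdedbc  c
   17  dedbcde$efcefcadcbacbacb  b
   18  e$efcefcadcbacbacbdedbcd  d
   19  edbcde$efcefcadcbacbacbd  d
   20  efcadcbacbacbdedbcde$efc  c
   21  efcefcadcbacbacbdedbcde$  $
   22  fcadcbacbacbdedbcde$efce  e
   23  fcefcadcbacbacbdedbcde$e  e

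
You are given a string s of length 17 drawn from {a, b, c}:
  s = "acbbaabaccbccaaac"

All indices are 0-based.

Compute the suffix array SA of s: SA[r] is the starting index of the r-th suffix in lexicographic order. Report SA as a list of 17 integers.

[13, 4, 14, 5, 15, 0, 7, 3, 6, 2, 10, 16, 12, 1, 9, 11, 8]

rank | idx | suffix
   0 |  13 | aaac
   1 |   4 | aabaccbccaaac
   2 |  14 | aac
   3 |   5 | abaccbccaaac
   4 |  15 | ac
   5 |   0 | acbbaabaccbccaaac
   6 |   7 | accbccaaac
   7 |   3 | baabaccbccaaac
   8 |   6 | baccbccaaac
   9 |   2 | bbaabaccbccaaac
  10 |  10 | bccaaac
  11 |  16 | c
  12 |  12 | caaac
  13 |   1 | cbbaabaccbccaaac
  14 |   9 | cbccaaac
  15 |  11 | ccaaac
  16 |   8 | ccbccaaac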